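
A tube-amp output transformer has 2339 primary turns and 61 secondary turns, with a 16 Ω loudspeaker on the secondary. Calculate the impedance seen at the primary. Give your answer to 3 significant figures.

Z_p = (N_p/N_s)² × Z_s = (2339/61)² × 16 = 23500 Ω.

Z_p ≈ 23500 Ω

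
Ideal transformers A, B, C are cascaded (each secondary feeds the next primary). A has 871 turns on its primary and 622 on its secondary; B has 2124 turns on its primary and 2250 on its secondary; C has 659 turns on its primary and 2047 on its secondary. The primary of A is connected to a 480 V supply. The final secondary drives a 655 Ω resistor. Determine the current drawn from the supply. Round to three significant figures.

I_supply ≈ 4.05 A

Secondary of A: V = 480.00 × 622/871 = 342.78 V.
Secondary of B: V = 342.78 × 2250/2124 = 363.11 V.
Secondary of C: V = 363.11 × 2047/659 = 1127.9 V.
I_load = 1127.9/655 = 1.7220 A, so P_out = 1127.9 × 1.7220 = 1942.3 W.
All ideal ⇒ P_in = P_out, so I_supply = 1942.3/480 = 4.05 A.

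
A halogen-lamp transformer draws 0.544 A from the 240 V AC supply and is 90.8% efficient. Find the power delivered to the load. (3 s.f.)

P_out ≈ 119 W

P_in = V_p I_p = 240 × 0.544 = 130.56 W.
P_out = η P_in = 0.908 × 130.56 = 119 W.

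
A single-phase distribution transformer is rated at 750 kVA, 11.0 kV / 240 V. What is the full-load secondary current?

I_s = S/V_s = 750000/240 = 3120 A.

I_s ≈ 3120 A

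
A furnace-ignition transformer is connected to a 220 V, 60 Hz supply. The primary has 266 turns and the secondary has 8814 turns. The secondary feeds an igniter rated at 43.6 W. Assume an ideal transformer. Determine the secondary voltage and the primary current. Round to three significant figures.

V_s ≈ 7290 V, I_p ≈ 0.198 A

V_s = V_p × N_s/N_p = 220 × 8814/266 = 7289.8 V.
I_s = P/V_s = 43.6/7289.8 = 0.0059810 A.
I_p = I_s × N_s/N_p = 0.0059810 × 8814/266 = 0.198 A.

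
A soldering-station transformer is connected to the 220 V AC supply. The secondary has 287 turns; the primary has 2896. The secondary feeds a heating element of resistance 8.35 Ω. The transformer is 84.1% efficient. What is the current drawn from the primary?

V_s = 220 × 287/2896 = 21.802 V.
I_s = V_s/R = 21.802/8.35 = 2.6111 A.
P_out = V_s I_s = 21.802 × 2.6111 = 56.928 W.
P_in = P_out/η = 56.928/0.841 = 67.691 W.
I_p = P_in/V_p = 67.691/220 = 0.308 A.

I_p ≈ 0.308 A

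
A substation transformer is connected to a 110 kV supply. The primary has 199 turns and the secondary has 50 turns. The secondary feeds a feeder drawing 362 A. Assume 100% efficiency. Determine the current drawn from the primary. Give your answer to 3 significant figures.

For an ideal transformer I_p N_p = I_s N_s, so I_p = 362 × 50/199 = 91.0 A.

I_p ≈ 91.0 A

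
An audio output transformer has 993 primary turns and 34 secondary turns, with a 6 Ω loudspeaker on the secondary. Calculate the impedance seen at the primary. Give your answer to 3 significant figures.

Z_p = (N_p/N_s)² × Z_s = (993/34)² × 6 = 5120 Ω.

Z_p ≈ 5120 Ω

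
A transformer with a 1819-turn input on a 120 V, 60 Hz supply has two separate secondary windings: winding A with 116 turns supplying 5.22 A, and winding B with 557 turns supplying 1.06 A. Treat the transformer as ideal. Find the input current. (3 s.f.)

V_A = 120 × 116/1819 = 7.6526 V; V_B = 120 × 557/1819 = 36.745 V.
P_out = V_A I_A + V_B I_B = 7.6526×5.22 + 36.745×1.06 = 39.946 + 38.950 = 78.897 W.
Ideal ⇒ P_in = P_out, so I_in = P_out/V_in = 78.897/120 = 0.657 A.

I_in ≈ 0.657 A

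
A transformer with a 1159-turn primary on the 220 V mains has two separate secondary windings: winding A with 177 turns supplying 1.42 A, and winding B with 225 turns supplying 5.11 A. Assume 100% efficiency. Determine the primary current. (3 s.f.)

V_A = 220 × 177/1159 = 33.598 V; V_B = 220 × 225/1159 = 42.709 V.
P_out = V_A I_A + V_B I_B = 33.598×1.42 + 42.709×5.11 = 47.709 + 218.24 = 265.95 W.
Ideal ⇒ P_in = P_out, so I_p = P_out/V_p = 265.95/220 = 1.21 A.

I_p ≈ 1.21 A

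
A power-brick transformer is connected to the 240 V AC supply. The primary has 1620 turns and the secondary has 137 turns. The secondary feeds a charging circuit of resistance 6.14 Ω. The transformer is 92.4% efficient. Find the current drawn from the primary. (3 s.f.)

I_p ≈ 0.303 A

V_s = 240 × 137/1620 = 20.296 V.
I_s = V_s/R = 20.296/6.14 = 3.3056 A.
P_out = V_s I_s = 20.296 × 3.3056 = 67.091 W.
P_in = P_out/η = 67.091/0.924 = 72.609 W.
I_p = P_in/V_p = 72.609/240 = 0.303 A.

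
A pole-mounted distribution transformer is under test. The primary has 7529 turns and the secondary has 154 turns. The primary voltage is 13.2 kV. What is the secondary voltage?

V_s ≈ 270 V

V_s/V_p = N_s/N_p, so V_s = 13200 × 154/7529 = 270 V.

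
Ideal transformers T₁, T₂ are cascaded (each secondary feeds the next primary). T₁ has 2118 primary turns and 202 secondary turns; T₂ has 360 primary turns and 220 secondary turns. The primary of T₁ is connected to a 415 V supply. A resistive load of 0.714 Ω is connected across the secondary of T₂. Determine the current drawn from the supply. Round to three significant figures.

Secondary of T₁: V = 415.00 × 202/2118 = 39.580 V.
Secondary of T₂: V = 39.580 × 220/360 = 24.188 V.
I_load = 24.188/0.714 = 33.876 A, so P_out = 24.188 × 33.876 = 819.39 W.
All ideal ⇒ P_in = P_out, so I_supply = 819.39/415 = 1.97 A.

I_supply ≈ 1.97 A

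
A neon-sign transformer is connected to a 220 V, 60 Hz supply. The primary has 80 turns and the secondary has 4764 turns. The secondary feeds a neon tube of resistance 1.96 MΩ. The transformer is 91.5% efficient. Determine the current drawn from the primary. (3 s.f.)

V_s = 220 × 4764/80 = 13101 V.
I_s = V_s/R = 13101/(1.96×10^6) = 0.0066842 A.
P_out = V_s I_s = 13101 × 0.0066842 = 87.569 W.
P_in = P_out/η = 87.569/0.915 = 95.704 W.
I_p = P_in/V_p = 95.704/220 = 0.435 A.

I_p ≈ 0.435 A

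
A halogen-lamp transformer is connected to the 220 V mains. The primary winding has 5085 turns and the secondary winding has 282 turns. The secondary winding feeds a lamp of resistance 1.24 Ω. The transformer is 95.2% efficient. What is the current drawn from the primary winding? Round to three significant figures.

V_s = 220 × 282/5085 = 12.201 V.
I_s = V_s/R = 12.201/1.24 = 9.8392 A.
P_out = V_s I_s = 12.201 × 9.8392 = 120.04 W.
P_in = P_out/η = 120.04/0.952 = 126.10 W.
I_p = P_in/V_p = 126.10/220 = 0.573 A.

I_p ≈ 0.573 A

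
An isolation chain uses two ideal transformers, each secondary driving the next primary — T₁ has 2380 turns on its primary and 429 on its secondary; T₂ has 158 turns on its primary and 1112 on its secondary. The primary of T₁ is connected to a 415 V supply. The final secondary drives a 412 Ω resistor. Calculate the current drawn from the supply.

I_supply ≈ 1.62 A

Secondary of T₁: V = 415.00 × 429/2380 = 74.805 V.
Secondary of T₂: V = 74.805 × 1112/158 = 526.47 V.
I_load = 526.47/412 = 1.2778 A, so P_out = 526.47 × 1.2778 = 672.75 W.
All ideal ⇒ P_in = P_out, so I_supply = 672.75/415 = 1.62 A.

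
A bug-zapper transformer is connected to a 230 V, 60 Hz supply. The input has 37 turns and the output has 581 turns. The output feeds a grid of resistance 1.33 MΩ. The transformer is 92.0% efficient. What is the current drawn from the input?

I_in ≈ 0.0463 A

V_out = 230 × 581/37 = 3611.6 V.
I_out = V_out/R = 3611.6/(1.33×10^6) = 0.0027155 A.
P_out = V_out I_out = 3611.6 × 0.0027155 = 9.8074 W.
P_in = P_out/η = 9.8074/0.920 = 10.660 W.
I_in = P_in/V_in = 10.660/230 = 0.0463 A.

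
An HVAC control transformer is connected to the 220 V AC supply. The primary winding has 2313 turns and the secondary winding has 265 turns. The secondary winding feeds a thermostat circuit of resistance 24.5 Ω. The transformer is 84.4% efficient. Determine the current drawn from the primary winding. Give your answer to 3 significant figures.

V_s = 220 × 265/2313 = 25.205 V.
I_s = V_s/R = 25.205/24.5 = 1.0288 A.
P_out = V_s I_s = 25.205 × 1.0288 = 25.931 W.
P_in = P_out/η = 25.931/0.844 = 30.724 W.
I_p = P_in/V_p = 30.724/220 = 0.140 A.

I_p ≈ 0.140 A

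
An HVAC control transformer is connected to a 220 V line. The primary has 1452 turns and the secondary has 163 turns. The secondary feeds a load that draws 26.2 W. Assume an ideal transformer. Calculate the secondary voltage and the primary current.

V_s = V_p × N_s/N_p = 220 × 163/1452 = 24.697 V.
I_s = P/V_s = 26.2/24.697 = 1.0609 A.
I_p = I_s × N_s/N_p = 1.0609 × 163/1452 = 0.119 A.

V_s ≈ 24.7 V, I_p ≈ 0.119 A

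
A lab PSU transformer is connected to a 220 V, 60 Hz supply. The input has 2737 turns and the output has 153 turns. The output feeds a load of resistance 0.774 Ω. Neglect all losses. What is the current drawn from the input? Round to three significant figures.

I_in ≈ 0.888 A

V_out = V_in × N_out/N_in = 220 × 153/2737 = 12.298 V.
I_out = V_out/R = 12.298/0.774 = 15.889 A.
For an ideal transformer I_in N_in = I_out N_out, so I_in = 15.889 × 153/2737 = 0.888 A.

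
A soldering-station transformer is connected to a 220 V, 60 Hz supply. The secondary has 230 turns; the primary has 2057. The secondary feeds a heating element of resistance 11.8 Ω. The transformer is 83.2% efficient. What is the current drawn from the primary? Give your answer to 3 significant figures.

V_s = 220 × 230/2057 = 24.599 V.
I_s = V_s/R = 24.599/11.8 = 2.0847 A.
P_out = V_s I_s = 24.599 × 2.0847 = 51.280 W.
P_in = P_out/η = 51.280/0.832 = 61.635 W.
I_p = P_in/V_p = 61.635/220 = 0.280 A.

I_p ≈ 0.280 A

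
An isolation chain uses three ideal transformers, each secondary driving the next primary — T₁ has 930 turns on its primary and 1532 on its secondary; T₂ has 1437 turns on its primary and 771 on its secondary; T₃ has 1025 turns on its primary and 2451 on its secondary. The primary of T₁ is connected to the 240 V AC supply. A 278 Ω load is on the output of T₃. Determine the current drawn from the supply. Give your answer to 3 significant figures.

I_supply ≈ 3.86 A

Secondary of T₁: V = 240.00 × 1532/930 = 395.35 V.
Secondary of T₂: V = 395.35 × 771/1437 = 212.12 V.
Secondary of T₃: V = 212.12 × 2451/1025 = 507.23 V.
I_load = 507.23/278 = 1.8246 A, so P_out = 507.23 × 1.8246 = 925.47 W.
All ideal ⇒ P_in = P_out, so I_supply = 925.47/240 = 3.86 A.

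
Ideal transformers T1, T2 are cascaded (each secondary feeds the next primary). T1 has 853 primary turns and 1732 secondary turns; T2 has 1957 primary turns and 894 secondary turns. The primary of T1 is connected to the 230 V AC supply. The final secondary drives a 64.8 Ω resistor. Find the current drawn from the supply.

I_supply ≈ 3.05 A

After T1: V = 230.00 × 1732/853 = 467.01 V.
After T2: V = 467.01 × 894/1957 = 213.34 V.
I_load = 213.34/64.8 = 3.2923 A, so P_out = 213.34 × 3.2923 = 702.38 W.
All ideal ⇒ P_in = P_out, so I_supply = 702.38/230 = 3.05 A.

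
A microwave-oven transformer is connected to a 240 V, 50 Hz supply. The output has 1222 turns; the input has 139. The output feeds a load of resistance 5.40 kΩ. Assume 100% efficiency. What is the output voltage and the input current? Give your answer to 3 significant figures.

V_out ≈ 2110 V, I_in ≈ 3.44 A

V_out = V_in × N_out/N_in = 240 × 1222/139 = 2109.9 V.
I_out = V_out/R = 2109.9/5400 = 0.39073 A.
I_in = I_out × N_out/N_in = 0.39073 × 1222/139 = 3.44 A.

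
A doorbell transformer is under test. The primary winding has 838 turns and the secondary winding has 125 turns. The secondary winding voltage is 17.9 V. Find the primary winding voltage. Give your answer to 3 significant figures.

V_p ≈ 120 V

V_p/V_s = N_p/N_s, so V_p = 17.9 × 838/125 = 120 V.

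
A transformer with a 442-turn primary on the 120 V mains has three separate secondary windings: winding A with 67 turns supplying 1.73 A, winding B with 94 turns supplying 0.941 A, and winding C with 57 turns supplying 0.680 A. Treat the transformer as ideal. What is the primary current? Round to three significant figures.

V_A = 120 × 67/442 = 18.190 V; V_B = 120 × 94/442 = 25.520 V; V_C = 120 × 57/442 = 15.475 V.
P_out = V_A I_A + V_B I_B + V_C I_C = 18.190×1.73 + 25.520×0.941 + 15.475×0.680 = 31.469 + 24.015 + 10.523 = 66.007 W.
Ideal ⇒ P_in = P_out, so I_p = P_out/V_p = 66.007/120 = 0.550 A.

I_p ≈ 0.550 A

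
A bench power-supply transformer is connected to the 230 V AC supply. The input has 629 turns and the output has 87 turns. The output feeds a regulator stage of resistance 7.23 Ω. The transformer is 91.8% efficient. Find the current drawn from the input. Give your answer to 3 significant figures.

I_in ≈ 0.663 A

V_out = 230 × 87/629 = 31.812 V.
I_out = V_out/R = 31.812/7.23 = 4.4001 A.
P_out = V_out I_out = 31.812 × 4.4001 = 139.98 W.
P_in = P_out/η = 139.98/0.918 = 152.48 W.
I_in = P_in/V_in = 152.48/230 = 0.663 A.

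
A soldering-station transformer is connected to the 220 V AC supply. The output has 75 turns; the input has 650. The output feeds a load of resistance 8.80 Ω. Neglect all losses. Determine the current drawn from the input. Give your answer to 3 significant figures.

I_in ≈ 0.333 A

V_out = V_in × N_out/N_in = 220 × 75/650 = 25.385 V.
I_out = V_out/R = 25.385/8.80 = 2.8846 A.
For an ideal transformer I_in N_in = I_out N_out, so I_in = 2.8846 × 75/650 = 0.333 A.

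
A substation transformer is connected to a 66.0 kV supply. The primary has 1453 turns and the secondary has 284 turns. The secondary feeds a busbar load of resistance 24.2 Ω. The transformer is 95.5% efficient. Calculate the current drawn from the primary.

I_p ≈ 109 A

V_s = 66000 × 284/1453 = 12900 V.
I_s = V_s/R = 12900/24.2 = 533.07 A.
P_out = V_s I_s = 12900 × 533.07 = 6.8767×10^6 W.
P_in = P_out/η = 6.8767×10^6/0.955 = 7.2007×10^6 W.
I_p = P_in/V_p = 7.2007×10^6/66000 = 109 A.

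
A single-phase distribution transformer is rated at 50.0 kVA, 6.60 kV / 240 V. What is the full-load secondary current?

I_s = S/V_s = 50000/240 = 208 A.

I_s ≈ 208 A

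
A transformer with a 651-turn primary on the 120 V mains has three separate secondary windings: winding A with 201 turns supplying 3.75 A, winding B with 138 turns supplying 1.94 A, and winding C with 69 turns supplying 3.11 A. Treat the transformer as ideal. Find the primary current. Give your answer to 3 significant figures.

I_p ≈ 1.90 A

V_A = 120 × 201/651 = 37.051 V; V_B = 120 × 138/651 = 25.438 V; V_C = 120 × 69/651 = 12.719 V.
P_out = V_A I_A + V_B I_B + V_C I_C = 37.051×3.75 + 25.438×1.94 + 12.719×3.11 = 138.94 + 49.349 + 39.556 = 227.85 W.
Ideal ⇒ P_in = P_out, so I_p = P_out/V_p = 227.85/120 = 1.90 A.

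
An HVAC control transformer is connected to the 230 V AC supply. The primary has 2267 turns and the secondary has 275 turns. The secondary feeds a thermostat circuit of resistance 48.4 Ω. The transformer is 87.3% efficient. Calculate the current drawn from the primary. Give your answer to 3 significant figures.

I_p ≈ 0.0801 A

V_s = 230 × 275/2267 = 27.900 V.
I_s = V_s/R = 27.900/48.4 = 0.57645 A.
P_out = V_s I_s = 27.900 × 0.57645 = 16.083 W.
P_in = P_out/η = 16.083/0.873 = 18.423 W.
I_p = P_in/V_p = 18.423/230 = 0.0801 A.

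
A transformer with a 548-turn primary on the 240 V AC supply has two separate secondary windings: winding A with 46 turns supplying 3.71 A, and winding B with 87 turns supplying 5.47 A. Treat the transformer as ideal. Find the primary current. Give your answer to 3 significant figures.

I_p ≈ 1.18 A

V_A = 240 × 46/548 = 20.146 V; V_B = 240 × 87/548 = 38.102 V.
P_out = V_A I_A + V_B I_B = 20.146×3.71 + 38.102×5.47 = 74.742 + 208.42 = 283.16 W.
Ideal ⇒ P_in = P_out, so I_p = P_out/V_p = 283.16/240 = 1.18 A.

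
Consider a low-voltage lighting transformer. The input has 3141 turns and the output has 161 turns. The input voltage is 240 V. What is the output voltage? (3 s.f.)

V_out/V_in = N_out/N_in, so V_out = 240 × 161/3141 = 12.3 V.

V_out ≈ 12.3 V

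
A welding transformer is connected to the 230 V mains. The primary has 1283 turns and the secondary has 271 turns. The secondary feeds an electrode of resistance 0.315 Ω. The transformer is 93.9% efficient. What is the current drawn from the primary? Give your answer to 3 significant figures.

V_s = 230 × 271/1283 = 48.581 V.
I_s = V_s/R = 48.581/0.315 = 154.23 A.
P_out = V_s I_s = 48.581 × 154.23 = 7492.6 W.
P_in = P_out/η = 7492.6/0.939 = 7979.3 W.
I_p = P_in/V_p = 7979.3/230 = 34.7 A.

I_p ≈ 34.7 A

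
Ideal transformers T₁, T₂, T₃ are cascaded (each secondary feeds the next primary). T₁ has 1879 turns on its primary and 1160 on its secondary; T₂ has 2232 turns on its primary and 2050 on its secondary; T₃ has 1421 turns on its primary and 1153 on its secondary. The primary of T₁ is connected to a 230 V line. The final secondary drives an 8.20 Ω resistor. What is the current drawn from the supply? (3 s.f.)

I_supply ≈ 5.94 A

After T₁: V = 230.00 × 1160/1879 = 141.99 V.
After T₂: V = 141.99 × 2050/2232 = 130.41 V.
After T₃: V = 130.41 × 1153/1421 = 105.82 V.
I_load = 105.82/8.20 = 12.904 A, so P_out = 105.82 × 12.904 = 1365.5 W.
All ideal ⇒ P_in = P_out, so I_supply = 1365.5/230 = 5.94 A.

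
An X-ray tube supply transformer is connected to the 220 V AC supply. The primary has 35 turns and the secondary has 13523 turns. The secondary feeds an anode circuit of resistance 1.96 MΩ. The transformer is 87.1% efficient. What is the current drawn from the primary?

V_s = 220 × 13523/35 = 85002 V.
I_s = V_s/R = 85002/(1.96×10^6) = 0.043368 A.
P_out = V_s I_s = 85002 × 0.043368 = 3686.4 W.
P_in = P_out/η = 3686.4/0.871 = 4232.3 W.
I_p = P_in/V_p = 4232.3/220 = 19.2 A.

I_p ≈ 19.2 A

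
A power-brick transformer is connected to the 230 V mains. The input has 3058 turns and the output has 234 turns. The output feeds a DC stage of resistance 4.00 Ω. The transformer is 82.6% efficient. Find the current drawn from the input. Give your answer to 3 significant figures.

V_out = 230 × 234/3058 = 17.600 V.
I_out = V_out/R = 17.600/4.00 = 4.3999 A.
P_out = V_out I_out = 17.600 × 4.3999 = 77.438 W.
P_in = P_out/η = 77.438/0.826 = 93.750 W.
I_in = P_in/V_in = 93.750/230 = 0.408 A.

I_in ≈ 0.408 A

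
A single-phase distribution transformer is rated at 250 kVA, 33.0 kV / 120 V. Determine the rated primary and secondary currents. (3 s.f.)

I_p = S/V_p = 250000/33000 = 7.58 A.
I_s = S/V_s = 250000/120 = 2080 A.

I_p ≈ 7.58 A, I_s ≈ 2080 A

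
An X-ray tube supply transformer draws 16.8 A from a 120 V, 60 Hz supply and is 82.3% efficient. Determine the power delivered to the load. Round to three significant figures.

P_in = V_in I_in = 120 × 16.8 = 2016.0 W.
P_out = η P_in = 0.823 × 2016.0 = 1660 W.

P_out ≈ 1660 W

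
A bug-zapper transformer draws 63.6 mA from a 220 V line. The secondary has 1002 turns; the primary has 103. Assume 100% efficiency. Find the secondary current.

I_s ≈ 0.00654 A

I_s/I_p = N_p/N_s, so I_s = 0.0636 × 103/1002 = 0.00654 A.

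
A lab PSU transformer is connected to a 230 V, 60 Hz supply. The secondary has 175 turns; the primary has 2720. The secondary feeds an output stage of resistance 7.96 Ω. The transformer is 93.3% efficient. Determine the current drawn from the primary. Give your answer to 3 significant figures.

I_p ≈ 0.128 A

V_s = 230 × 175/2720 = 14.798 V.
I_s = V_s/R = 14.798/7.96 = 1.8590 A.
P_out = V_s I_s = 14.798 × 1.8590 = 27.509 W.
P_in = P_out/η = 27.509/0.933 = 29.485 W.
I_p = P_in/V_p = 29.485/230 = 0.128 A.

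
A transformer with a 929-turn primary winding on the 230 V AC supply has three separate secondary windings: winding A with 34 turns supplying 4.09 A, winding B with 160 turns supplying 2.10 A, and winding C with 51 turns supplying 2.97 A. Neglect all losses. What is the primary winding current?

V_A = 230 × 34/929 = 8.4177 V; V_B = 230 × 160/929 = 39.612 V; V_C = 230 × 51/929 = 12.626 V.
P_out = V_A I_A + V_B I_B + V_C I_C = 8.4177×4.09 + 39.612×2.10 + 12.626×2.97 = 34.428 + 83.186 + 37.501 = 155.12 W.
Ideal ⇒ P_in = P_out, so I_p = P_out/V_p = 155.12/230 = 0.674 A.

I_p ≈ 0.674 A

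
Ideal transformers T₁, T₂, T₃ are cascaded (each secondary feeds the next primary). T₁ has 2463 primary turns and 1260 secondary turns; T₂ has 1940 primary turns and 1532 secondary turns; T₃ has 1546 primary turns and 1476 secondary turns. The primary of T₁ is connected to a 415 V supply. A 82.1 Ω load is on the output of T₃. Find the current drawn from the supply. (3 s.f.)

After T₁: V = 415.00 × 1260/2463 = 212.30 V.
After T₂: V = 212.30 × 1532/1940 = 167.65 V.
After T₃: V = 167.65 × 1476/1546 = 160.06 V.
I_load = 160.06/82.1 = 1.9496 A, so P_out = 160.06 × 1.9496 = 312.06 W.
All ideal ⇒ P_in = P_out, so I_supply = 312.06/415 = 0.752 A.

I_supply ≈ 0.752 A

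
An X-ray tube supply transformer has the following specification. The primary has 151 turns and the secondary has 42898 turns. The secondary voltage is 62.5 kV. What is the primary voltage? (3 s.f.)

V_p ≈ 220 V

V_p/V_s = N_p/N_s, so V_p = 62500 × 151/42898 = 220 V.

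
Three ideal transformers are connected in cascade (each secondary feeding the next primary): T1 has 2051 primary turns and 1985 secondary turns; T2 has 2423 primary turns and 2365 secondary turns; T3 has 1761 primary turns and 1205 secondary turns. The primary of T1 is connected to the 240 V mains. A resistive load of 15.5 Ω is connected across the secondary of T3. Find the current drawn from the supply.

After T1: V = 240.00 × 1985/2051 = 232.28 V.
After T2: V = 232.28 × 2365/2423 = 226.72 V.
After T3: V = 226.72 × 1205/1761 = 155.14 V.
I_load = 155.14/15.5 = 10.009 A, so P_out = 155.14 × 10.009 = 1552.7 W.
All ideal ⇒ P_in = P_out, so I_supply = 1552.7/240 = 6.47 A.

I_supply ≈ 6.47 A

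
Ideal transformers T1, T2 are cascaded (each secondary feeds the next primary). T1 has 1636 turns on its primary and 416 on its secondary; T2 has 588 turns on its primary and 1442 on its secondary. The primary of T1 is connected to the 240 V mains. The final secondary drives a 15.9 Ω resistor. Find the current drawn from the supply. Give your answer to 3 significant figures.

I_supply ≈ 5.87 A

After T1: V = 240.00 × 416/1636 = 61.027 V.
After T2: V = 61.027 × 1442/588 = 149.66 V.
I_load = 149.66/15.9 = 9.4127 A, so P_out = 149.66 × 9.4127 = 1408.7 W.
All ideal ⇒ P_in = P_out, so I_supply = 1408.7/240 = 5.87 A.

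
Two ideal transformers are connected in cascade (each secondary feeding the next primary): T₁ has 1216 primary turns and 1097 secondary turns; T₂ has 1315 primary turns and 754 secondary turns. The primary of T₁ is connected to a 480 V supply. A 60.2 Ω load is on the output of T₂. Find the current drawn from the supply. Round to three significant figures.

Secondary of T₁: V = 480.00 × 1097/1216 = 433.03 V.
Secondary of T₂: V = 433.03 × 754/1315 = 248.29 V.
I_load = 248.29/60.2 = 4.1244 A, so P_out = 248.29 × 4.1244 = 1024.1 W.
All ideal ⇒ P_in = P_out, so I_supply = 1024.1/480 = 2.13 A.

I_supply ≈ 2.13 A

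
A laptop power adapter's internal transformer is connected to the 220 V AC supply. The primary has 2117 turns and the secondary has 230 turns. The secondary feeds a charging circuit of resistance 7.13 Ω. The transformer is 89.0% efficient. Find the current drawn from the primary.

V_s = 220 × 230/2117 = 23.902 V.
I_s = V_s/R = 23.902/7.13 = 3.3523 A.
P_out = V_s I_s = 23.902 × 3.3523 = 80.125 W.
P_in = P_out/η = 80.125/0.890 = 90.028 W.
I_p = P_in/V_p = 90.028/220 = 0.409 A.

I_p ≈ 0.409 A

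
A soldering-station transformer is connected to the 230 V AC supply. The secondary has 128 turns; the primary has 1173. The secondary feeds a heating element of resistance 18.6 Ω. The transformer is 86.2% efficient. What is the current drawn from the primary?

I_p ≈ 0.171 A

V_s = 230 × 128/1173 = 25.098 V.
I_s = V_s/R = 25.098/18.6 = 1.3494 A.
P_out = V_s I_s = 25.098 × 1.3494 = 33.866 W.
P_in = P_out/η = 33.866/0.862 = 39.288 W.
I_p = P_in/V_p = 39.288/230 = 0.171 A.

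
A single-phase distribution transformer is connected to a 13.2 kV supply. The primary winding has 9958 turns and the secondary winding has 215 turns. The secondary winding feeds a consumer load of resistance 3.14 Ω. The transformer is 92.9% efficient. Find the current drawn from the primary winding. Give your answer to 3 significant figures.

I_p ≈ 2.11 A

V_s = 13200 × 215/9958 = 285.00 V.
I_s = V_s/R = 285.00/3.14 = 90.763 A.
P_out = V_s I_s = 285.00 × 90.763 = 25867 W.
P_in = P_out/η = 25867/0.929 = 27844 W.
I_p = P_in/V_p = 27844/13200 = 2.11 A.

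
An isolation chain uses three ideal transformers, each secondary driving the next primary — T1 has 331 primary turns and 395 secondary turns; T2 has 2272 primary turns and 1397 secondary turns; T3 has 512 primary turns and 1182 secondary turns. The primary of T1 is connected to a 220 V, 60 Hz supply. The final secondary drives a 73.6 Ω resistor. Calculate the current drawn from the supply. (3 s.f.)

I_supply ≈ 8.58 A

After T1: V = 220.00 × 395/331 = 262.54 V.
After T2: V = 262.54 × 1397/2272 = 161.43 V.
After T3: V = 161.43 × 1182/512 = 372.67 V.
I_load = 372.67/73.6 = 5.0635 A, so P_out = 372.67 × 5.0635 = 1887.0 W.
All ideal ⇒ P_in = P_out, so I_supply = 1887.0/220 = 8.58 A.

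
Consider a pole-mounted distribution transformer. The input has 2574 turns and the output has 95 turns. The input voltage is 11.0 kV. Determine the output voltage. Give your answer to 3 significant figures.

V_out/V_in = N_out/N_in, so V_out = 11000 × 95/2574 = 406 V.

V_out ≈ 406 V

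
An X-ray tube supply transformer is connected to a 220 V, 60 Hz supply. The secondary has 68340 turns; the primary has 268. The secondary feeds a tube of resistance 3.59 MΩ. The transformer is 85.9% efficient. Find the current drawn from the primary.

V_s = 220 × 68340/268 = 56100 V.
I_s = V_s/R = 56100/(3.59×10^6) = 0.015627 A.
P_out = V_s I_s = 56100 × 0.015627 = 876.66 W.
P_in = P_out/η = 876.66/0.859 = 1020.6 W.
I_p = P_in/V_p = 1020.6/220 = 4.64 A.

I_p ≈ 4.64 A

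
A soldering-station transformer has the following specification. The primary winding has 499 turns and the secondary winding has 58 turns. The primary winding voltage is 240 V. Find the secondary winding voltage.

V_s/V_p = N_s/N_p, so V_s = 240 × 58/499 = 27.9 V.

V_s ≈ 27.9 V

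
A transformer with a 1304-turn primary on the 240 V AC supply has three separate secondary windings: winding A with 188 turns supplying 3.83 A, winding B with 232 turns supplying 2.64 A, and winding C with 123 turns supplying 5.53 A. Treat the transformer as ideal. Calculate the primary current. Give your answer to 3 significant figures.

I_p ≈ 1.54 A

V_A = 240 × 188/1304 = 34.601 V; V_B = 240 × 232/1304 = 42.699 V; V_C = 240 × 123/1304 = 22.638 V.
P_out = V_A I_A + V_B I_B + V_C I_C = 34.601×3.83 + 42.699×2.64 + 22.638×5.53 = 132.52 + 112.73 + 125.19 = 370.44 W.
Ideal ⇒ P_in = P_out, so I_p = P_out/V_p = 370.44/240 = 1.54 A.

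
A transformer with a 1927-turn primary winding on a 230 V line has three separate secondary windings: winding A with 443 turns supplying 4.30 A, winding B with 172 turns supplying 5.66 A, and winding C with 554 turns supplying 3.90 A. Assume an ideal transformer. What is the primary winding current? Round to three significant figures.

V_A = 230 × 443/1927 = 52.875 V; V_B = 230 × 172/1927 = 20.529 V; V_C = 230 × 554/1927 = 66.124 V.
P_out = V_A I_A + V_B I_B + V_C I_C = 52.875×4.30 + 20.529×5.66 + 66.124×3.90 = 227.36 + 116.20 + 257.88 = 601.44 W.
Ideal ⇒ P_in = P_out, so I_p = P_out/V_p = 601.44/230 = 2.61 A.

I_p ≈ 2.61 A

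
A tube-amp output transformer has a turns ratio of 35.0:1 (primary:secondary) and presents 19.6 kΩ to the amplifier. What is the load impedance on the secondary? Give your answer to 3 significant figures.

Z_s = Z_p/(N_p/N_s)² = 19600/35.0² = 16.0 Ω.

Z_s ≈ 16.0 Ω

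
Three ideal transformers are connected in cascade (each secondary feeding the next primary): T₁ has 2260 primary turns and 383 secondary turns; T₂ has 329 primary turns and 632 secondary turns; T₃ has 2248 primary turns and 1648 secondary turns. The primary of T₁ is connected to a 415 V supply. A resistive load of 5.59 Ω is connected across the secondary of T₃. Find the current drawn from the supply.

After T₁: V = 415.00 × 383/2260 = 70.330 V.
After T₂: V = 70.330 × 632/329 = 135.10 V.
After T₃: V = 135.10 × 1648/2248 = 99.042 V.
I_load = 99.042/5.59 = 17.718 A, so P_out = 99.042 × 17.718 = 1754.8 W.
All ideal ⇒ P_in = P_out, so I_supply = 1754.8/415 = 4.23 A.

I_supply ≈ 4.23 A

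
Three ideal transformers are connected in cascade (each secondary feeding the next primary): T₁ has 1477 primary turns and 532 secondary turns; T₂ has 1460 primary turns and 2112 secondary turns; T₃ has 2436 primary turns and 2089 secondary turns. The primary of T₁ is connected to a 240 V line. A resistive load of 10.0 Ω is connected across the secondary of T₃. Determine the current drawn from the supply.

Secondary of T₁: V = 240.00 × 532/1477 = 86.445 V.
Secondary of T₂: V = 86.445 × 2112/1460 = 125.05 V.
Secondary of T₃: V = 125.05 × 2089/2436 = 107.24 V.
I_load = 107.24/10.0 = 10.724 A, so P_out = 107.24 × 10.724 = 1150.0 W.
All ideal ⇒ P_in = P_out, so I_supply = 1150.0/240 = 4.79 A.

I_supply ≈ 4.79 A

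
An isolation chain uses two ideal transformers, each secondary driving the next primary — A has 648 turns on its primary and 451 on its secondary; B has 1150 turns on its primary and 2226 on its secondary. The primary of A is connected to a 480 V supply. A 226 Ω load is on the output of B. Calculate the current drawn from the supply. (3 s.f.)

I_supply ≈ 3.85 A

After A: V = 480.00 × 451/648 = 334.07 V.
After B: V = 334.07 × 2226/1150 = 646.65 V.
I_load = 646.65/226 = 2.8613 A, so P_out = 646.65 × 2.8613 = 1850.3 W.
All ideal ⇒ P_in = P_out, so I_supply = 1850.3/480 = 3.85 A.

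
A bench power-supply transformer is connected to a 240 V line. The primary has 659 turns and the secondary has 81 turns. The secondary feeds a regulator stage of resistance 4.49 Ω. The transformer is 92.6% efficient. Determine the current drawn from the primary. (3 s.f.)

V_s = 240 × 81/659 = 29.499 V.
I_s = V_s/R = 29.499/4.49 = 6.5700 A.
P_out = V_s I_s = 29.499 × 6.5700 = 193.81 W.
P_in = P_out/η = 193.81/0.926 = 209.30 W.
I_p = P_in/V_p = 209.30/240 = 0.872 A.

I_p ≈ 0.872 A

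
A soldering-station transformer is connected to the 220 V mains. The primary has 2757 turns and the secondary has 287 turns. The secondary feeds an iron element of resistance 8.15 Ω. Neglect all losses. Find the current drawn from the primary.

V_s = V_p × N_s/N_p = 220 × 287/2757 = 22.902 V.
I_s = V_s/R = 22.902/8.15 = 2.8100 A.
For an ideal transformer I_p N_p = I_s N_s, so I_p = 2.8100 × 287/2757 = 0.293 A.

I_p ≈ 0.293 A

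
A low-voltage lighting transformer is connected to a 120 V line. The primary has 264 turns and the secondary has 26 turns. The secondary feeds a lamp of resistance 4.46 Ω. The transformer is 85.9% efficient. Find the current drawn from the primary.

I_p ≈ 0.304 A

V_s = 120 × 26/264 = 11.818 V.
I_s = V_s/R = 11.818/4.46 = 2.6498 A.
P_out = V_s I_s = 11.818 × 2.6498 = 31.316 W.
P_in = P_out/η = 31.316/0.859 = 36.456 W.
I_p = P_in/V_p = 36.456/120 = 0.304 A.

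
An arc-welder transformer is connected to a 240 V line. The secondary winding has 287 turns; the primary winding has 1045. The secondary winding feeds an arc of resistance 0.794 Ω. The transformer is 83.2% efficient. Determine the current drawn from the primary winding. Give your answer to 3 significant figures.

V_s = 240 × 287/1045 = 65.914 V.
I_s = V_s/R = 65.914/0.794 = 83.015 A.
P_out = V_s I_s = 65.914 × 83.015 = 5471.8 W.
P_in = P_out/η = 5471.8/0.832 = 6576.7 W.
I_p = P_in/V_p = 6576.7/240 = 27.4 A.

I_p ≈ 27.4 A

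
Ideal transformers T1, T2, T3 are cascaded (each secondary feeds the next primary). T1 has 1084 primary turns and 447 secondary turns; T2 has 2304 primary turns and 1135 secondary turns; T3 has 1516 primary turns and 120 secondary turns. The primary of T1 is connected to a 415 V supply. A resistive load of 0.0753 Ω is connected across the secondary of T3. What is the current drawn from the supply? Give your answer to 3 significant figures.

Secondary of T1: V = 415.00 × 447/1084 = 171.13 V.
Secondary of T2: V = 171.13 × 1135/2304 = 84.302 V.
Secondary of T3: V = 84.302 × 120/1516 = 6.6730 V.
I_load = 6.6730/0.0753 = 88.619 A, so P_out = 6.6730 × 88.619 = 591.36 W.
All ideal ⇒ P_in = P_out, so I_supply = 591.36/415 = 1.42 A.

I_supply ≈ 1.42 A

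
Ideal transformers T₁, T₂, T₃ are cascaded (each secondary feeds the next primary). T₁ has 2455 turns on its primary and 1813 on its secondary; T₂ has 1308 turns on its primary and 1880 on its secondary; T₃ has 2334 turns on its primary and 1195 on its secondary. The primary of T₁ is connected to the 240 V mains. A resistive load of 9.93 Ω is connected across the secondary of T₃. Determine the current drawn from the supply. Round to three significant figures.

I_supply ≈ 7.14 A

After T₁: V = 240.00 × 1813/2455 = 177.24 V.
After T₂: V = 177.24 × 1880/1308 = 254.75 V.
After T₃: V = 254.75 × 1195/2334 = 130.43 V.
I_load = 130.43/9.93 = 13.135 A, so P_out = 130.43 × 13.135 = 1713.2 W.
All ideal ⇒ P_in = P_out, so I_supply = 1713.2/240 = 7.14 A.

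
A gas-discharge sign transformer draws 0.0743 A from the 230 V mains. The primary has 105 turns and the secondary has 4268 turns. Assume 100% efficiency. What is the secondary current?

I_s/I_p = N_p/N_s, so I_s = 0.0743 × 105/4268 = 0.00183 A.

I_s ≈ 0.00183 A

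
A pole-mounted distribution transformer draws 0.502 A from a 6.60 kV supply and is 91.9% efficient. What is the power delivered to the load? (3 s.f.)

P_in = V_p I_p = 6600 × 0.502 = 3313.2 W.
P_out = η P_in = 0.919 × 3313.2 = 3040 W.

P_out ≈ 3040 W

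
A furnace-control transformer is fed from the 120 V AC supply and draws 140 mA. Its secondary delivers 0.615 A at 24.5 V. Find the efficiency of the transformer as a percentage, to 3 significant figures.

P_in = 120 × 0.140 = 16.8000 W.
P_out = 24.5 × 0.615 = 15.0675 W.
η = P_out/P_in = 15.0675/16.8000 = 0.897.

η ≈ 89.7%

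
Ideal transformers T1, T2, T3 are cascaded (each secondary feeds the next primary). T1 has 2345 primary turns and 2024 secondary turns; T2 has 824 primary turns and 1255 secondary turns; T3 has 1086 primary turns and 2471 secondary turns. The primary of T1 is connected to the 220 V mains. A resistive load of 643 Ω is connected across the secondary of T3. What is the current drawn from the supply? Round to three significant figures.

Secondary of T1: V = 220.00 × 2024/2345 = 189.88 V.
Secondary of T2: V = 189.88 × 1255/824 = 289.21 V.
Secondary of T3: V = 289.21 × 2471/1086 = 658.04 V.
I_load = 658.04/643 = 1.0234 A, so P_out = 658.04 × 1.0234 = 673.42 W.
All ideal ⇒ P_in = P_out, so I_supply = 673.42/220 = 3.06 A.

I_supply ≈ 3.06 A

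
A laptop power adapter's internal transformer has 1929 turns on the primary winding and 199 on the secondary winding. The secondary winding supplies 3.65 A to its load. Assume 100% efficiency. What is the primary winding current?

For an ideal transformer I_p/I_s = N_s/N_p, so I_p = 3.65 × 199/1929 = 0.377 A.

I_p ≈ 0.377 A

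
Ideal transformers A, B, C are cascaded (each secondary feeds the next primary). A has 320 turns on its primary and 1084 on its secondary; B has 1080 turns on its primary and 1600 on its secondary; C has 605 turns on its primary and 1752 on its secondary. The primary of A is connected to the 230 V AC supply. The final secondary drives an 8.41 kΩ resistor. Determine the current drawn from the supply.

Secondary of A: V = 230.00 × 1084/320 = 779.12 V.
Secondary of B: V = 779.12 × 1600/1080 = 1154.3 V.
Secondary of C: V = 1154.3 × 1752/605 = 3342.6 V.
I_load = 3342.6/8410 = 0.39745 A, so P_out = 3342.6 × 0.39745 = 1328.5 W.
All ideal ⇒ P_in = P_out, so I_supply = 1328.5/230 = 5.78 A.

I_supply ≈ 5.78 A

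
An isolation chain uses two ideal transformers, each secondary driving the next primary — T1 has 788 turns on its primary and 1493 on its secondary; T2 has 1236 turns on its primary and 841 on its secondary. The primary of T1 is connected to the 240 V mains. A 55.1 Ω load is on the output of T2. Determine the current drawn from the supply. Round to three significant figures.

I_supply ≈ 7.24 A

Secondary of T1: V = 240.00 × 1493/788 = 454.72 V.
Secondary of T2: V = 454.72 × 841/1236 = 309.40 V.
I_load = 309.40/55.1 = 5.6153 A, so P_out = 309.40 × 5.6153 = 1737.4 W.
All ideal ⇒ P_in = P_out, so I_supply = 1737.4/240 = 7.24 A.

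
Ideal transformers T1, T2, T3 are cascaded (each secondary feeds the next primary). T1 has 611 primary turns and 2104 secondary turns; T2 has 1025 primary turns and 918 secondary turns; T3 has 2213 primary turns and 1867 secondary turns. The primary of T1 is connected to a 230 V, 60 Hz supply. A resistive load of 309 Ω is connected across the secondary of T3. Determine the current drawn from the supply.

After T1: V = 230.00 × 2104/611 = 792.01 V.
After T2: V = 792.01 × 918/1025 = 709.33 V.
After T3: V = 709.33 × 1867/2213 = 598.43 V.
I_load = 598.43/309 = 1.9367 A, so P_out = 598.43 × 1.9367 = 1159.0 W.
All ideal ⇒ P_in = P_out, so I_supply = 1159.0/230 = 5.04 A.

I_supply ≈ 5.04 A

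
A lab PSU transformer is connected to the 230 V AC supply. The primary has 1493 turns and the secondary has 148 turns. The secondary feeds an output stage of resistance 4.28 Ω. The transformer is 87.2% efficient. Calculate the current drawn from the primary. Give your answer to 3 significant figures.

I_p ≈ 0.606 A

V_s = 230 × 148/1493 = 22.800 V.
I_s = V_s/R = 22.800/4.28 = 5.3270 A.
P_out = V_s I_s = 22.800 × 5.3270 = 121.46 W.
P_in = P_out/η = 121.46/0.872 = 139.28 W.
I_p = P_in/V_p = 139.28/230 = 0.606 A.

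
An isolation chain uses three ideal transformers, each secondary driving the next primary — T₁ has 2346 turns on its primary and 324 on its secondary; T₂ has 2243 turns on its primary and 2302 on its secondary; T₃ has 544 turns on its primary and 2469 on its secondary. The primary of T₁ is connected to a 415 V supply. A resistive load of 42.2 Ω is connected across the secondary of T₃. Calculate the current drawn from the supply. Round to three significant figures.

I_supply ≈ 4.07 A

After T₁: V = 415.00 × 324/2346 = 57.315 V.
After T₂: V = 57.315 × 2302/2243 = 58.822 V.
After T₃: V = 58.822 × 2469/544 = 266.97 V.
I_load = 266.97/42.2 = 6.3263 A, so P_out = 266.97 × 6.3263 = 1688.9 W.
All ideal ⇒ P_in = P_out, so I_supply = 1688.9/415 = 4.07 A.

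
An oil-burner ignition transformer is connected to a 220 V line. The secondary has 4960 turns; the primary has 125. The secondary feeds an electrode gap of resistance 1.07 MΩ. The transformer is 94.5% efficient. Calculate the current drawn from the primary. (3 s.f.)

I_p ≈ 0.343 A

V_s = 220 × 4960/125 = 8729.6 V.
I_s = V_s/R = 8729.6/(1.07×10^6) = 0.0081585 A.
P_out = V_s I_s = 8729.6 × 0.0081585 = 71.220 W.
P_in = P_out/η = 71.220/0.945 = 75.366 W.
I_p = P_in/V_p = 75.366/220 = 0.343 A.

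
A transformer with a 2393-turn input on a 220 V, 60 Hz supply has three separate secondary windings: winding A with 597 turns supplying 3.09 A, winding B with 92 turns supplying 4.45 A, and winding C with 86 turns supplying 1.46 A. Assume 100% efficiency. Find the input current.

I_in ≈ 0.994 A

V_A = 220 × 597/2393 = 54.885 V; V_B = 220 × 92/2393 = 8.4580 V; V_C = 220 × 86/2393 = 7.9064 V.
P_out = V_A I_A + V_B I_B + V_C I_C = 54.885×3.09 + 8.4580×4.45 + 7.9064×1.46 = 169.59 + 37.638 + 11.543 = 218.78 W.
Ideal ⇒ P_in = P_out, so I_in = P_out/V_in = 218.78/220 = 0.994 A.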